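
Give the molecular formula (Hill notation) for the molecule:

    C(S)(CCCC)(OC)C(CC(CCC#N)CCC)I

Heavy atoms from the SMILES: 15 C, 1 I, 1 N, 1 O, 1 S.
Implicit hydrogens by atom environment:
  8 × C: 2 H each → 16
  3 × C: 3 H each → 9
  2 × C: 1 H each → 2
  2 × C: no H
  1 × I: no H
  1 × N: no H
  1 × O: no H
  1 × S: 1 H
  Total hydrogens = 28.
Molecular formula: C15H28INOS

C15H28INOS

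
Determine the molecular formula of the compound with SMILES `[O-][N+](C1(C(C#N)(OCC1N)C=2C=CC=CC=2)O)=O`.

Heavy atoms from the SMILES: 11 C, 3 N, 4 O.
Implicit hydrogens by atom environment:
  5 × C (aromatic): 1 H each → 5
  3 × C: no H
  2 × O: no H
  1 × C: 2 H
  1 × C: 1 H
  1 × C (aromatic): no H
  1 × N: 2 H
  1 × N: no H
  1 × N (charge +1): no H
  1 × O: 1 H
  1 × O (charge -1): no H
  Total hydrogens = 11.
Molecular formula: C11H11N3O4

C11H11N3O4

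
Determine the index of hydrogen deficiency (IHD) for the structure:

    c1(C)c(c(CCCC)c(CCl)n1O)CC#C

Molecular formula from the SMILES: C13H18ClNO.
DoU = (2C + 2 + N − H − X)/2 = (2·13 + 2 + 1 − 18 − 1)/2 = 10/2 = 5.
(Structurally: 1 ring(s) + 4 π bond(s) = 5.)

5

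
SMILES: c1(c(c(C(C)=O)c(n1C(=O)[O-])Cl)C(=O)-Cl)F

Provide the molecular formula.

C8H3Cl2FNO4-

Heavy atoms from the SMILES: 8 C, 2 Cl, 1 F, 1 N, 4 O.
Implicit hydrogens by atom environment:
  4 × C (aromatic): no H
  3 × C: no H
  3 × O: no H
  2 × Cl: no H
  1 × C: 3 H
  1 × F: no H
  1 × N (aromatic): no H
  1 × O (charge -1): no H
  Total hydrogens = 3.
Net charge -1.
Molecular formula: C8H3Cl2FNO4-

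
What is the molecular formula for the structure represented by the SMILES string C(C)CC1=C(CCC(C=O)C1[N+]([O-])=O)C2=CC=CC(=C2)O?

C16H19NO4

Heavy atoms from the SMILES: 16 C, 1 N, 4 O.
Implicit hydrogens by atom environment:
  4 × C: 2 H each → 8
  4 × C (aromatic): 1 H each → 4
  3 × C: 1 H each → 3
  2 × C: no H
  2 × C (aromatic): no H
  2 × O: no H
  1 × C: 3 H
  1 × N (charge +1): no H
  1 × O: 1 H
  1 × O (charge -1): no H
  Total hydrogens = 19.
Molecular formula: C16H19NO4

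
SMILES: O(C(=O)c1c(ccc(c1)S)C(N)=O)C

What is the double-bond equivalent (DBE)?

6

Molecular formula from the SMILES: C9H9NO3S.
DoU = (2C + 2 + N − H − X)/2 = (2·9 + 2 + 1 − 9 − 0)/2 = 12/2 = 6.
(Structurally: 1 ring(s) + 5 π bond(s) = 6.)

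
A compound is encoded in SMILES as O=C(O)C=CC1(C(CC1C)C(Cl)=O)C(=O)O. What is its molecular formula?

C10H11ClO5

Heavy atoms from the SMILES: 10 C, 1 Cl, 5 O.
Implicit hydrogens by atom environment:
  4 × C: 1 H each → 4
  4 × C: no H
  3 × O: no H
  2 × O: 1 H each → 2
  1 × C: 3 H
  1 × C: 2 H
  1 × Cl: no H
  Total hydrogens = 11.
Molecular formula: C10H11ClO5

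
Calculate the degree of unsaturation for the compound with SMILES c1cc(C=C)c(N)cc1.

5

Molecular formula from the SMILES: C8H9N.
DoU = (2C + 2 + N − H − X)/2 = (2·8 + 2 + 1 − 9 − 0)/2 = 10/2 = 5.
(Structurally: 1 ring(s) + 4 π bond(s) = 5.)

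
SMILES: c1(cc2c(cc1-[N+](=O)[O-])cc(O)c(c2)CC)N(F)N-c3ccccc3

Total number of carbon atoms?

18

The symbol for carbon appears 18 times in the SMILES. Lowercase c denotes aromatic carbon and counts toward C.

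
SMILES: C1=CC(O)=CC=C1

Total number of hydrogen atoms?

Hydrogens are implicit in SMILES; fill each atom to its normal valence:
  5 × C (aromatic): 1 H each → 5
  1 × C (aromatic): no H
  1 × O: 1 H
  Total hydrogens = 6.

6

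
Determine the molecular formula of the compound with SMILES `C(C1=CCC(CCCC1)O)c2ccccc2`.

Heavy atoms from the SMILES: 15 C, 1 O.
Implicit hydrogens by atom environment:
  6 × C: 2 H each → 12
  5 × C (aromatic): 1 H each → 5
  2 × C: 1 H each → 2
  1 × C: no H
  1 × C (aromatic): no H
  1 × O: 1 H
  Total hydrogens = 20.
Molecular formula: C15H20O

C15H20O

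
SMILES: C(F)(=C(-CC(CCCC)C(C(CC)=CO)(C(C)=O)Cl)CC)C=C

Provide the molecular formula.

Heavy atoms from the SMILES: 19 C, 1 Cl, 1 F, 2 O.
Implicit hydrogens by atom environment:
  7 × C: 2 H each → 14
  5 × C: no H
  4 × C: 3 H each → 12
  3 × C: 1 H each → 3
  1 × Cl: no H
  1 × F: no H
  1 × O: 1 H
  1 × O: no H
  Total hydrogens = 30.
Molecular formula: C19H30ClFO2

C19H30ClFO2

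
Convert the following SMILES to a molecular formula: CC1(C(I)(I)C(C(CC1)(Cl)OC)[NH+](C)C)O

Heavy atoms from the SMILES: 10 C, 1 Cl, 2 I, 1 N, 2 O.
Implicit hydrogens by atom environment:
  4 × C: 3 H each → 12
  3 × C: no H
  2 × C: 2 H each → 4
  2 × I: no H
  1 × C: 1 H
  1 × Cl: no H
  1 × N (charge +1): 1 H
  1 × O: 1 H
  1 × O: no H
  Total hydrogens = 19.
Net charge +1.
Molecular formula: C10H19ClI2NO2+

C10H19ClI2NO2+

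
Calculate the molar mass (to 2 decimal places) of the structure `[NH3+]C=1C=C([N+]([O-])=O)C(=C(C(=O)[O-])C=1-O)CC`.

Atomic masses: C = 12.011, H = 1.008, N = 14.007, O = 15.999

226.19

Molecular formula: C9H10N2O5.
M = 9×12.011 + 10×1.008 + 2×14.007 + 5×15.999 = 226.19 g/mol.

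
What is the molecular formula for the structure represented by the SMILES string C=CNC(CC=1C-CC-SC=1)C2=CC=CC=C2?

Heavy atoms from the SMILES: 15 C, 1 N, 1 S.
Implicit hydrogens by atom environment:
  5 × C: 2 H each → 10
  5 × C (aromatic): 1 H each → 5
  3 × C: 1 H each → 3
  1 × C: no H
  1 × C (aromatic): no H
  1 × N: 1 H
  1 × S: no H
  Total hydrogens = 19.
Molecular formula: C15H19NS

C15H19NS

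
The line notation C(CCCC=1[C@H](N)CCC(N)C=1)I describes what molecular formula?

Heavy atoms from the SMILES: 10 C, 1 I, 2 N.
Implicit hydrogens by atom environment:
  6 × C: 2 H each → 12
  3 × C: 1 H each → 3
  2 × N: 2 H each → 4
  1 × C: no H
  1 × I: no H
  Total hydrogens = 19.
Molecular formula: C10H19IN2

C10H19IN2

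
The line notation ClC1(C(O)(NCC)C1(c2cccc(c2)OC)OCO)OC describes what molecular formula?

Heavy atoms from the SMILES: 14 C, 1 Cl, 1 N, 5 O.
Implicit hydrogens by atom environment:
  4 × C (aromatic): 1 H each → 4
  3 × C: 3 H each → 9
  3 × C: no H
  3 × O: no H
  2 × C: 2 H each → 4
  2 × C (aromatic): no H
  2 × O: 1 H each → 2
  1 × Cl: no H
  1 × N: 1 H
  Total hydrogens = 20.
Molecular formula: C14H20ClNO5

C14H20ClNO5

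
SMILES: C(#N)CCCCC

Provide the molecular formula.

Heavy atoms from the SMILES: 6 C, 1 N.
Implicit hydrogens by atom environment:
  4 × C: 2 H each → 8
  1 × C: 3 H
  1 × C: no H
  1 × N: no H
  Total hydrogens = 11.
Molecular formula: C6H11N

C6H11N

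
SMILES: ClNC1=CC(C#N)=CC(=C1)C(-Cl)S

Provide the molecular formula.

C8H6Cl2N2S

Heavy atoms from the SMILES: 8 C, 2 Cl, 2 N, 1 S.
Implicit hydrogens by atom environment:
  3 × C (aromatic): 1 H each → 3
  3 × C (aromatic): no H
  2 × Cl: no H
  1 × C: 1 H
  1 × C: no H
  1 × N: 1 H
  1 × N: no H
  1 × S: 1 H
  Total hydrogens = 6.
Molecular formula: C8H6Cl2N2S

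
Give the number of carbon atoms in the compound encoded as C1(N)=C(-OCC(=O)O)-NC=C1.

The symbol for carbon appears 6 times in the SMILES.

6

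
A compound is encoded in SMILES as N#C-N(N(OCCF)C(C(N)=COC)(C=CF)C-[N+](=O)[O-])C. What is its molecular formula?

Heavy atoms from the SMILES: 11 C, 2 F, 5 N, 4 O.
Implicit hydrogens by atom environment:
  3 × C: 2 H each → 6
  3 × C: 1 H each → 3
  3 × C: no H
  3 × N: no H
  3 × O: no H
  2 × C: 3 H each → 6
  2 × F: no H
  1 × N: 2 H
  1 × N (charge +1): no H
  1 × O (charge -1): no H
  Total hydrogens = 17.
Molecular formula: C11H17F2N5O4

C11H17F2N5O4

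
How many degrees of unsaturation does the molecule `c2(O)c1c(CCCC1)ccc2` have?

Molecular formula from the SMILES: C10H12O.
DoU = (2C + 2 + N − H − X)/2 = (2·10 + 2 + 0 − 12 − 0)/2 = 10/2 = 5.
(Structurally: 2 ring(s) + 3 π bond(s) = 5.)

5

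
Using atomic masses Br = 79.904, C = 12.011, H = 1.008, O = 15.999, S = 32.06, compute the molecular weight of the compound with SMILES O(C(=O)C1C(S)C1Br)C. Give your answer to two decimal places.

211.07

Molecular formula: C5H7BrO2S.
M = 1×79.904 + 5×12.011 + 7×1.008 + 2×15.999 + 1×32.06 = 211.07 g/mol.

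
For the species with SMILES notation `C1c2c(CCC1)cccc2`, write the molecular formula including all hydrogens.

Heavy atoms from the SMILES: 10 C.
Implicit hydrogens by atom environment:
  4 × C: 2 H each → 8
  4 × C (aromatic): 1 H each → 4
  2 × C (aromatic): no H
  Total hydrogens = 12.
Molecular formula: C10H12

C10H12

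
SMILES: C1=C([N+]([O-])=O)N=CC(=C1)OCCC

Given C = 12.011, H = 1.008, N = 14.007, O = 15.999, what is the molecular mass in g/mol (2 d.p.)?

Molecular formula: C8H10N2O3.
M = 8×12.011 + 10×1.008 + 2×14.007 + 3×15.999 = 182.18 g/mol.

182.18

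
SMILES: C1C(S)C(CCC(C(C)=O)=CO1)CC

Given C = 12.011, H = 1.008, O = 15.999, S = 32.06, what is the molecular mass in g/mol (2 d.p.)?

214.32

Molecular formula: C11H18O2S.
M = 11×12.011 + 18×1.008 + 2×15.999 + 1×32.06 = 214.32 g/mol.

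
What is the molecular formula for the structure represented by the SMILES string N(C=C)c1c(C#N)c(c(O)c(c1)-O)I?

Heavy atoms from the SMILES: 9 C, 1 I, 2 N, 2 O.
Implicit hydrogens by atom environment:
  5 × C (aromatic): no H
  2 × O: 1 H each → 2
  1 × C: 2 H
  1 × C (aromatic): 1 H
  1 × C: 1 H
  1 × C: no H
  1 × I: no H
  1 × N: 1 H
  1 × N: no H
  Total hydrogens = 7.
Molecular formula: C9H7IN2O2

C9H7IN2O2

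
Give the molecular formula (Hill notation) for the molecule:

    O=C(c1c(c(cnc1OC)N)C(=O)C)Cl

C9H9ClN2O3

Heavy atoms from the SMILES: 9 C, 1 Cl, 2 N, 3 O.
Implicit hydrogens by atom environment:
  4 × C (aromatic): no H
  3 × O: no H
  2 × C: 3 H each → 6
  2 × C: no H
  1 × C (aromatic): 1 H
  1 × Cl: no H
  1 × N: 2 H
  1 × N (aromatic): no H
  Total hydrogens = 9.
Molecular formula: C9H9ClN2O3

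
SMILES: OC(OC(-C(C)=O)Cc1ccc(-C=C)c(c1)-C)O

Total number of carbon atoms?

14

The symbol for carbon appears 14 times in the SMILES. Lowercase c denotes aromatic carbon and counts toward C.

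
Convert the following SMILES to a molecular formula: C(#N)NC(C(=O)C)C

Heavy atoms from the SMILES: 5 C, 2 N, 1 O.
Implicit hydrogens by atom environment:
  2 × C: 3 H each → 6
  2 × C: no H
  1 × C: 1 H
  1 × N: 1 H
  1 × N: no H
  1 × O: no H
  Total hydrogens = 8.
Molecular formula: C5H8N2O

C5H8N2O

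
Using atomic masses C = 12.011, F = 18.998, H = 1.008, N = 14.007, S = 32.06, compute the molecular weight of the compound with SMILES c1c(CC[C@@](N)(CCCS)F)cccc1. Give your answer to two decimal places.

Molecular formula: C12H18FNS.
M = 12×12.011 + 1×18.998 + 18×1.008 + 1×14.007 + 1×32.06 = 227.34 g/mol.

227.34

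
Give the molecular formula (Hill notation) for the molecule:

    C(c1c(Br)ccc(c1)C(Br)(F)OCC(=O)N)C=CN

C12H13Br2FN2O2

Heavy atoms from the SMILES: 2 Br, 12 C, 1 F, 2 N, 2 O.
Implicit hydrogens by atom environment:
  3 × C (aromatic): 1 H each → 3
  3 × C (aromatic): no H
  2 × Br: no H
  2 × C: 2 H each → 4
  2 × C: 1 H each → 2
  2 × C: no H
  2 × N: 2 H each → 4
  2 × O: no H
  1 × F: no H
  Total hydrogens = 13.
Molecular formula: C12H13Br2FN2O2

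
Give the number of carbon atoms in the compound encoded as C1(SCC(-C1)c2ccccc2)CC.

The symbol for carbon appears 12 times in the SMILES. Lowercase c denotes aromatic carbon and counts toward C.

12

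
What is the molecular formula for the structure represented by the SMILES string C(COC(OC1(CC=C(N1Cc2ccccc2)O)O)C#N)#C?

C16H16N2O4

Heavy atoms from the SMILES: 16 C, 2 N, 4 O.
Implicit hydrogens by atom environment:
  5 × C (aromatic): 1 H each → 5
  4 × C: no H
  3 × C: 2 H each → 6
  3 × C: 1 H each → 3
  2 × N: no H
  2 × O: 1 H each → 2
  2 × O: no H
  1 × C (aromatic): no H
  Total hydrogens = 16.
Molecular formula: C16H16N2O4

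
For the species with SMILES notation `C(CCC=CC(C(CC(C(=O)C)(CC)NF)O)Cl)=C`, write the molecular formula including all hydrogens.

C14H23ClFNO2

Heavy atoms from the SMILES: 14 C, 1 Cl, 1 F, 1 N, 2 O.
Implicit hydrogens by atom environment:
  5 × C: 2 H each → 10
  5 × C: 1 H each → 5
  2 × C: 3 H each → 6
  2 × C: no H
  1 × Cl: no H
  1 × F: no H
  1 × N: 1 H
  1 × O: 1 H
  1 × O: no H
  Total hydrogens = 23.
Molecular formula: C14H23ClFNO2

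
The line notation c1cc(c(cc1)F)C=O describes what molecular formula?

Heavy atoms from the SMILES: 7 C, 1 F, 1 O.
Implicit hydrogens by atom environment:
  4 × C (aromatic): 1 H each → 4
  2 × C (aromatic): no H
  1 × C: 1 H
  1 × F: no H
  1 × O: no H
  Total hydrogens = 5.
Molecular formula: C7H5FO

C7H5FO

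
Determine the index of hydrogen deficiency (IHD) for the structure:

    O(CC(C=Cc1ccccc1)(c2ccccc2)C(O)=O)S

Molecular formula from the SMILES: C17H16O3S.
DoU = (2C + 2 + N − H − X)/2 = (2·17 + 2 + 0 − 16 − 0)/2 = 20/2 = 10.
(Structurally: 2 ring(s) + 8 π bond(s) = 10.)

10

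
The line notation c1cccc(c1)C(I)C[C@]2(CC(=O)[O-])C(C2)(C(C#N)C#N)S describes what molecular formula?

C16H14IN2O2S-

Heavy atoms from the SMILES: 16 C, 1 I, 2 N, 2 O, 1 S.
Implicit hydrogens by atom environment:
  5 × C (aromatic): 1 H each → 5
  5 × C: no H
  3 × C: 2 H each → 6
  2 × C: 1 H each → 2
  2 × N: no H
  1 × C (aromatic): no H
  1 × I: no H
  1 × O: no H
  1 × O (charge -1): no H
  1 × S: 1 H
  Total hydrogens = 14.
Net charge -1.
Molecular formula: C16H14IN2O2S-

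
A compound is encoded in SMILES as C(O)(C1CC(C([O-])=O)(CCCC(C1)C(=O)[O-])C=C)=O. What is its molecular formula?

[C13H16O6]2-

Heavy atoms from the SMILES: 13 C, 6 O.
Implicit hydrogens by atom environment:
  6 × C: 2 H each → 12
  4 × C: no H
  3 × C: 1 H each → 3
  3 × O: no H
  2 × O (charge -1): no H
  1 × O: 1 H
  Total hydrogens = 16.
Net charge -2.
Molecular formula: [C13H16O6]2-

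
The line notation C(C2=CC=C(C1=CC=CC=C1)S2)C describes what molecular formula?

C12H12S

Heavy atoms from the SMILES: 12 C, 1 S.
Implicit hydrogens by atom environment:
  7 × C (aromatic): 1 H each → 7
  3 × C (aromatic): no H
  1 × C: 3 H
  1 × C: 2 H
  1 × S (aromatic): no H
  Total hydrogens = 12.
Molecular formula: C12H12S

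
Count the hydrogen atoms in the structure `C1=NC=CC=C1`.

5

Hydrogens are implicit in SMILES; fill each atom to its normal valence:
  5 × C (aromatic): 1 H each → 5
  1 × N (aromatic): no H
  Total hydrogens = 5.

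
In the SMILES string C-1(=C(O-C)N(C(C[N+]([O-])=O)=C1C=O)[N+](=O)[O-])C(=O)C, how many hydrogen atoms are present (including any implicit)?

9

Hydrogens are implicit in SMILES; fill each atom to its normal valence:
  5 × O: no H
  4 × C (aromatic): no H
  2 × C: 3 H each → 6
  2 × N (charge +1): no H
  2 × O (charge -1): no H
  1 × C: 2 H
  1 × C: 1 H
  1 × C: no H
  1 × N (aromatic): no H
  Total hydrogens = 9.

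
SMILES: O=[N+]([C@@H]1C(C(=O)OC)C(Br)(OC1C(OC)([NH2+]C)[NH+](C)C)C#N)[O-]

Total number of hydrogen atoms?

Hydrogens are implicit in SMILES; fill each atom to its normal valence:
  5 × C: 3 H each → 15
  5 × O: no H
  4 × C: no H
  3 × C: 1 H each → 3
  1 × Br: no H
  1 × N (charge +1): 2 H
  1 × N (charge +1): 1 H
  1 × N: no H
  1 × N (charge +1): no H
  1 × O (charge -1): no H
  Total hydrogens = 21.

21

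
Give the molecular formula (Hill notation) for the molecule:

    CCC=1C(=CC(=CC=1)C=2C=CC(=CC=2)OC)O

C15H16O2

Heavy atoms from the SMILES: 15 C, 2 O.
Implicit hydrogens by atom environment:
  7 × C (aromatic): 1 H each → 7
  5 × C (aromatic): no H
  2 × C: 3 H each → 6
  1 × C: 2 H
  1 × O: 1 H
  1 × O: no H
  Total hydrogens = 16.
Molecular formula: C15H16O2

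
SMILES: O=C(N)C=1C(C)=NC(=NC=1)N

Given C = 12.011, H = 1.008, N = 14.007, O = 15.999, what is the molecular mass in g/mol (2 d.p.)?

Molecular formula: C6H8N4O.
M = 6×12.011 + 8×1.008 + 4×14.007 + 1×15.999 = 152.16 g/mol.

152.16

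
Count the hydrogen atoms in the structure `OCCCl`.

Hydrogens are implicit in SMILES; fill each atom to its normal valence:
  2 × C: 2 H each → 4
  1 × Cl: no H
  1 × O: 1 H
  Total hydrogens = 5.

5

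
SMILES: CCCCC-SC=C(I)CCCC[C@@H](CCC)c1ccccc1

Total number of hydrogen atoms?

Hydrogens are implicit in SMILES; fill each atom to its normal valence:
  10 × C: 2 H each → 20
  5 × C (aromatic): 1 H each → 5
  2 × C: 3 H each → 6
  2 × C: 1 H each → 2
  1 × C: no H
  1 × C (aromatic): no H
  1 × I: no H
  1 × S: no H
  Total hydrogens = 33.

33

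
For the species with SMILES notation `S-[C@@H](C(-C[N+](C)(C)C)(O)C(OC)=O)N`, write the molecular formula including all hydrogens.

C8H19N2O3S+

Heavy atoms from the SMILES: 8 C, 2 N, 3 O, 1 S.
Implicit hydrogens by atom environment:
  4 × C: 3 H each → 12
  2 × C: no H
  2 × O: no H
  1 × C: 2 H
  1 × C: 1 H
  1 × N: 2 H
  1 × N (charge +1): no H
  1 × O: 1 H
  1 × S: 1 H
  Total hydrogens = 19.
Net charge +1.
Molecular formula: C8H19N2O3S+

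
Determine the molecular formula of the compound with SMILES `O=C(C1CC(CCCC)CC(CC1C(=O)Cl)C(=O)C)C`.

C16H25ClO3

Heavy atoms from the SMILES: 16 C, 1 Cl, 3 O.
Implicit hydrogens by atom environment:
  6 × C: 2 H each → 12
  4 × C: 1 H each → 4
  3 × C: 3 H each → 9
  3 × C: no H
  3 × O: no H
  1 × Cl: no H
  Total hydrogens = 25.
Molecular formula: C16H25ClO3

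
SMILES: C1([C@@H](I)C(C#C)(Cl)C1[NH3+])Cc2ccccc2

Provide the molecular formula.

C13H14ClIN+

Heavy atoms from the SMILES: 13 C, 1 Cl, 1 I, 1 N.
Implicit hydrogens by atom environment:
  5 × C (aromatic): 1 H each → 5
  4 × C: 1 H each → 4
  2 × C: no H
  1 × C: 2 H
  1 × C (aromatic): no H
  1 × Cl: no H
  1 × I: no H
  1 × N (charge +1): 3 H
  Total hydrogens = 14.
Net charge +1.
Molecular formula: C13H14ClIN+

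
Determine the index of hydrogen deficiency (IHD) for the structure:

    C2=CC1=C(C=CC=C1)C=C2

7

Molecular formula from the SMILES: C10H8.
DoU = (2C + 2 + N − H − X)/2 = (2·10 + 2 + 0 − 8 − 0)/2 = 14/2 = 7.
(Structurally: 2 ring(s) + 5 π bond(s) = 7.)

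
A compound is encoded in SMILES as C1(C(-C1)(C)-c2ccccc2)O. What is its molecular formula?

C10H12O

Heavy atoms from the SMILES: 10 C, 1 O.
Implicit hydrogens by atom environment:
  5 × C (aromatic): 1 H each → 5
  1 × C: 3 H
  1 × C: 2 H
  1 × C: 1 H
  1 × C: no H
  1 × C (aromatic): no H
  1 × O: 1 H
  Total hydrogens = 12.
Molecular formula: C10H12O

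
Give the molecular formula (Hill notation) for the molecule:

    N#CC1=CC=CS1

C5H3NS

Heavy atoms from the SMILES: 5 C, 1 N, 1 S.
Implicit hydrogens by atom environment:
  3 × C (aromatic): 1 H each → 3
  1 × C (aromatic): no H
  1 × C: no H
  1 × N: no H
  1 × S (aromatic): no H
  Total hydrogens = 3.
Molecular formula: C5H3NS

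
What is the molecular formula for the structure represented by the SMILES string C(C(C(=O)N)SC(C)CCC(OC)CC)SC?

C12H25NO2S2

Heavy atoms from the SMILES: 12 C, 1 N, 2 O, 2 S.
Implicit hydrogens by atom environment:
  4 × C: 3 H each → 12
  4 × C: 2 H each → 8
  3 × C: 1 H each → 3
  2 × O: no H
  2 × S: no H
  1 × C: no H
  1 × N: 2 H
  Total hydrogens = 25.
Molecular formula: C12H25NO2S2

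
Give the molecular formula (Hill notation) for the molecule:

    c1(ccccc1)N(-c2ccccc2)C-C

C14H15N

Heavy atoms from the SMILES: 14 C, 1 N.
Implicit hydrogens by atom environment:
  10 × C (aromatic): 1 H each → 10
  2 × C (aromatic): no H
  1 × C: 3 H
  1 × C: 2 H
  1 × N: no H
  Total hydrogens = 15.
Molecular formula: C14H15N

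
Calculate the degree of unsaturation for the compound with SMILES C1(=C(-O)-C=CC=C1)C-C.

4

Molecular formula from the SMILES: C8H10O.
DoU = (2C + 2 + N − H − X)/2 = (2·8 + 2 + 0 − 10 − 0)/2 = 8/2 = 4.
(Structurally: 1 ring(s) + 3 π bond(s) = 4.)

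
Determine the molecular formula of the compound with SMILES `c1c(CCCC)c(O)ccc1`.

C10H14O

Heavy atoms from the SMILES: 10 C, 1 O.
Implicit hydrogens by atom environment:
  4 × C (aromatic): 1 H each → 4
  3 × C: 2 H each → 6
  2 × C (aromatic): no H
  1 × C: 3 H
  1 × O: 1 H
  Total hydrogens = 14.
Molecular formula: C10H14O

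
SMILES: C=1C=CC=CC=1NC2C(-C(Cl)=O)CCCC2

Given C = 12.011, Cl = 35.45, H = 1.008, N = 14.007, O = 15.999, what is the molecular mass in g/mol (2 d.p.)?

237.73

Molecular formula: C13H16ClNO.
M = 13×12.011 + 1×35.45 + 16×1.008 + 1×14.007 + 1×15.999 = 237.73 g/mol.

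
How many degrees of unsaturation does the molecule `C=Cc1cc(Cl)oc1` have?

4

Molecular formula from the SMILES: C6H5ClO.
DoU = (2C + 2 + N − H − X)/2 = (2·6 + 2 + 0 − 5 − 1)/2 = 8/2 = 4.
(Structurally: 1 ring(s) + 3 π bond(s) = 4.)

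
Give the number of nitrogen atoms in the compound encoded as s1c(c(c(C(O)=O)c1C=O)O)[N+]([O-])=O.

The symbol for nitrogen appears 1 time in the SMILES.

1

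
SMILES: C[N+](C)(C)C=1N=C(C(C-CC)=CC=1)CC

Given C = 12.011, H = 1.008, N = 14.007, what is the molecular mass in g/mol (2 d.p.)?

207.34

Molecular formula: C13H23N2+.
M = 13×12.011 + 23×1.008 + 2×14.007 = 207.34 g/mol.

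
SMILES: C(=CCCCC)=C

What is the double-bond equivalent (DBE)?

2

Molecular formula from the SMILES: C7H12.
DoU = (2C + 2 + N − H − X)/2 = (2·7 + 2 + 0 − 12 − 0)/2 = 4/2 = 2.
(Structurally: 0 ring(s) + 2 π bond(s) = 2.)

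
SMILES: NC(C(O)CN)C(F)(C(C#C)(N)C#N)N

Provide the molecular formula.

C8H14FN5O

Heavy atoms from the SMILES: 8 C, 1 F, 5 N, 1 O.
Implicit hydrogens by atom environment:
  4 × C: no H
  4 × N: 2 H each → 8
  3 × C: 1 H each → 3
  1 × C: 2 H
  1 × F: no H
  1 × N: no H
  1 × O: 1 H
  Total hydrogens = 14.
Molecular formula: C8H14FN5O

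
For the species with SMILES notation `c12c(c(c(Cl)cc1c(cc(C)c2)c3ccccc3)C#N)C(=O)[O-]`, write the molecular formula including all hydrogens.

C19H11ClNO2-

Heavy atoms from the SMILES: 19 C, 1 Cl, 1 N, 2 O.
Implicit hydrogens by atom environment:
  8 × C (aromatic): 1 H each → 8
  8 × C (aromatic): no H
  2 × C: no H
  1 × C: 3 H
  1 × Cl: no H
  1 × N: no H
  1 × O: no H
  1 × O (charge -1): no H
  Total hydrogens = 11.
Net charge -1.
Molecular formula: C19H11ClNO2-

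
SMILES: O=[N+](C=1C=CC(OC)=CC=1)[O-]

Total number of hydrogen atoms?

Hydrogens are implicit in SMILES; fill each atom to its normal valence:
  4 × C (aromatic): 1 H each → 4
  2 × C (aromatic): no H
  2 × O: no H
  1 × C: 3 H
  1 × N (charge +1): no H
  1 × O (charge -1): no H
  Total hydrogens = 7.

7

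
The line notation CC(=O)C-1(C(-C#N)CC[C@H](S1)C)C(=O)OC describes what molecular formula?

C11H15NO3S

Heavy atoms from the SMILES: 11 C, 1 N, 3 O, 1 S.
Implicit hydrogens by atom environment:
  4 × C: no H
  3 × C: 3 H each → 9
  3 × O: no H
  2 × C: 2 H each → 4
  2 × C: 1 H each → 2
  1 × N: no H
  1 × S: no H
  Total hydrogens = 15.
Molecular formula: C11H15NO3S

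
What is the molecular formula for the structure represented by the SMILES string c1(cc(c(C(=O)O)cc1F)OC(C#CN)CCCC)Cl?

C14H15ClFNO3

Heavy atoms from the SMILES: 14 C, 1 Cl, 1 F, 1 N, 3 O.
Implicit hydrogens by atom environment:
  4 × C (aromatic): no H
  3 × C: 2 H each → 6
  3 × C: no H
  2 × C (aromatic): 1 H each → 2
  2 × O: no H
  1 × C: 3 H
  1 × C: 1 H
  1 × Cl: no H
  1 × F: no H
  1 × N: 2 H
  1 × O: 1 H
  Total hydrogens = 15.
Molecular formula: C14H15ClFNO3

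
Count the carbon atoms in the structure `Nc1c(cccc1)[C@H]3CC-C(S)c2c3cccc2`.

The symbol for carbon appears 16 times in the SMILES. Lowercase c denotes aromatic carbon and counts toward C.

16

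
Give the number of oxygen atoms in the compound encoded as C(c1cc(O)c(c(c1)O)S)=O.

The symbol for oxygen appears 3 times in the SMILES.

3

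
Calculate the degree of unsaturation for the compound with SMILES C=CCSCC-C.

Molecular formula from the SMILES: C6H12S.
DoU = (2C + 2 + N − H − X)/2 = (2·6 + 2 + 0 − 12 − 0)/2 = 2/2 = 1.
(Structurally: 0 ring(s) + 1 π bond(s) = 1.)

1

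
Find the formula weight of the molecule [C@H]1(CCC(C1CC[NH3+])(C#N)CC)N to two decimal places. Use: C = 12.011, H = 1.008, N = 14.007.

Molecular formula: C10H20N3+.
M = 10×12.011 + 20×1.008 + 3×14.007 = 182.29 g/mol.

182.29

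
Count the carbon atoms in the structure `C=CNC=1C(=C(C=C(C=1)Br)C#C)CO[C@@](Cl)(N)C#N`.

The symbol for carbon appears 13 times in the SMILES. (Cl is a single chlorine, not C + l.)

13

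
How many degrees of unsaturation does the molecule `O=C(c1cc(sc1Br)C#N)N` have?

6

Molecular formula from the SMILES: C6H3BrN2OS.
DoU = (2C + 2 + N − H − X)/2 = (2·6 + 2 + 2 − 3 − 1)/2 = 12/2 = 6.
(Structurally: 1 ring(s) + 5 π bond(s) = 6.)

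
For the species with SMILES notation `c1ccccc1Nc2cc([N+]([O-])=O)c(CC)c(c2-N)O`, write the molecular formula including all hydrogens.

C14H15N3O3

Heavy atoms from the SMILES: 14 C, 3 N, 3 O.
Implicit hydrogens by atom environment:
  6 × C (aromatic): 1 H each → 6
  6 × C (aromatic): no H
  1 × C: 3 H
  1 × C: 2 H
  1 × N: 2 H
  1 × N: 1 H
  1 × N (charge +1): no H
  1 × O: 1 H
  1 × O: no H
  1 × O (charge -1): no H
  Total hydrogens = 15.
Molecular formula: C14H15N3O3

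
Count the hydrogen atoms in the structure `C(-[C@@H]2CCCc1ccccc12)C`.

Hydrogens are implicit in SMILES; fill each atom to its normal valence:
  4 × C: 2 H each → 8
  4 × C (aromatic): 1 H each → 4
  2 × C (aromatic): no H
  1 × C: 3 H
  1 × C: 1 H
  Total hydrogens = 16.

16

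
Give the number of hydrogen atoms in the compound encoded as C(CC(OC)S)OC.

12

Hydrogens are implicit in SMILES; fill each atom to its normal valence:
  2 × C: 3 H each → 6
  2 × C: 2 H each → 4
  2 × O: no H
  1 × C: 1 H
  1 × S: 1 H
  Total hydrogens = 12.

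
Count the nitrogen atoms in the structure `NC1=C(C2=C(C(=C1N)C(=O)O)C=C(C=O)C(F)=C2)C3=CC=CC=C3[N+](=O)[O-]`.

3

The symbol for nitrogen appears 3 times in the SMILES.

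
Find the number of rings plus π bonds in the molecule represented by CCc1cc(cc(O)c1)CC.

Molecular formula from the SMILES: C10H14O.
DoU = (2C + 2 + N − H − X)/2 = (2·10 + 2 + 0 − 14 − 0)/2 = 8/2 = 4.
(Structurally: 1 ring(s) + 3 π bond(s) = 4.)

4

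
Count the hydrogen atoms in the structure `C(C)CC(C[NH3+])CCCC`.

22

Hydrogens are implicit in SMILES; fill each atom to its normal valence:
  6 × C: 2 H each → 12
  2 × C: 3 H each → 6
  1 × C: 1 H
  1 × N (charge +1): 3 H
  Total hydrogens = 22.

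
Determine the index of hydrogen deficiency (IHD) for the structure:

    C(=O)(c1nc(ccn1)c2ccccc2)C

Molecular formula from the SMILES: C12H10N2O.
DoU = (2C + 2 + N − H − X)/2 = (2·12 + 2 + 2 − 10 − 0)/2 = 18/2 = 9.
(Structurally: 2 ring(s) + 7 π bond(s) = 9.)

9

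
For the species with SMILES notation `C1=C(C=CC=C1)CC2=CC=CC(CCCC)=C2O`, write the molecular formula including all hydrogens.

C17H20O

Heavy atoms from the SMILES: 17 C, 1 O.
Implicit hydrogens by atom environment:
  8 × C (aromatic): 1 H each → 8
  4 × C: 2 H each → 8
  4 × C (aromatic): no H
  1 × C: 3 H
  1 × O: 1 H
  Total hydrogens = 20.
Molecular formula: C17H20O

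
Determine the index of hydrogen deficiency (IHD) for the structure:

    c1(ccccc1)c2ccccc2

Molecular formula from the SMILES: C12H10.
DoU = (2C + 2 + N − H − X)/2 = (2·12 + 2 + 0 − 10 − 0)/2 = 16/2 = 8.
(Structurally: 2 ring(s) + 6 π bond(s) = 8.)

8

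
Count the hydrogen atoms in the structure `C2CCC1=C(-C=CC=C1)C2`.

12

Hydrogens are implicit in SMILES; fill each atom to its normal valence:
  4 × C: 2 H each → 8
  4 × C (aromatic): 1 H each → 4
  2 × C (aromatic): no H
  Total hydrogens = 12.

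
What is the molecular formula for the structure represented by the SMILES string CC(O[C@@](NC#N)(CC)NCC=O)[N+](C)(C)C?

Heavy atoms from the SMILES: 11 C, 4 N, 2 O.
Implicit hydrogens by atom environment:
  5 × C: 3 H each → 15
  2 × C: 2 H each → 4
  2 × C: 1 H each → 2
  2 × C: no H
  2 × N: 1 H each → 2
  2 × O: no H
  1 × N: no H
  1 × N (charge +1): no H
  Total hydrogens = 23.
Net charge +1.
Molecular formula: C11H23N4O2+

C11H23N4O2+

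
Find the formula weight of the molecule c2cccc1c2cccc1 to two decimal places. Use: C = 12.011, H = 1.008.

128.17

Molecular formula: C10H8.
M = 10×12.011 + 8×1.008 = 128.17 g/mol.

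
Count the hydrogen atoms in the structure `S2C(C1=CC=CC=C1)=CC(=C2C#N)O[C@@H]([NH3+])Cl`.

10

Hydrogens are implicit in SMILES; fill each atom to its normal valence:
  6 × C (aromatic): 1 H each → 6
  4 × C (aromatic): no H
  1 × C: 1 H
  1 × C: no H
  1 × Cl: no H
  1 × N (charge +1): 3 H
  1 × N: no H
  1 × O: no H
  1 × S (aromatic): no H
  Total hydrogens = 10.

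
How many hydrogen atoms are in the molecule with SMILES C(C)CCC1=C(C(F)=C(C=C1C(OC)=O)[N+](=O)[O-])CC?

Hydrogens are implicit in SMILES; fill each atom to its normal valence:
  5 × C (aromatic): no H
  4 × C: 2 H each → 8
  3 × C: 3 H each → 9
  3 × O: no H
  1 × C (aromatic): 1 H
  1 × C: no H
  1 × F: no H
  1 × N (charge +1): no H
  1 × O (charge -1): no H
  Total hydrogens = 18.

18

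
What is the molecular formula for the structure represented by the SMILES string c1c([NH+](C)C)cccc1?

C8H12N+

Heavy atoms from the SMILES: 8 C, 1 N.
Implicit hydrogens by atom environment:
  5 × C (aromatic): 1 H each → 5
  2 × C: 3 H each → 6
  1 × C (aromatic): no H
  1 × N (charge +1): 1 H
  Total hydrogens = 12.
Net charge +1.
Molecular formula: C8H12N+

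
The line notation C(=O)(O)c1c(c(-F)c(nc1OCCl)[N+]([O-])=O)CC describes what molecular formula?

Heavy atoms from the SMILES: 9 C, 1 Cl, 1 F, 2 N, 5 O.
Implicit hydrogens by atom environment:
  5 × C (aromatic): no H
  3 × O: no H
  2 × C: 2 H each → 4
  1 × C: 3 H
  1 × C: no H
  1 × Cl: no H
  1 × F: no H
  1 × N (aromatic): no H
  1 × N (charge +1): no H
  1 × O: 1 H
  1 × O (charge -1): no H
  Total hydrogens = 8.
Molecular formula: C9H8ClFN2O5

C9H8ClFN2O5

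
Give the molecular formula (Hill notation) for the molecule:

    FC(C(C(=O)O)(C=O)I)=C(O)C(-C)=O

C7H6FIO5

Heavy atoms from the SMILES: 7 C, 1 F, 1 I, 5 O.
Implicit hydrogens by atom environment:
  5 × C: no H
  3 × O: no H
  2 × O: 1 H each → 2
  1 × C: 3 H
  1 × C: 1 H
  1 × F: no H
  1 × I: no H
  Total hydrogens = 6.
Molecular formula: C7H6FIO5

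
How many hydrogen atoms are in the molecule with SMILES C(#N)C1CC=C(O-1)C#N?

4

Hydrogens are implicit in SMILES; fill each atom to its normal valence:
  3 × C: no H
  2 × C: 1 H each → 2
  2 × N: no H
  1 × C: 2 H
  1 × O: no H
  Total hydrogens = 4.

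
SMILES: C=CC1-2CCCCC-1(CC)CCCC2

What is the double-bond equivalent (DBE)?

Molecular formula from the SMILES: C14H24.
DoU = (2C + 2 + N − H − X)/2 = (2·14 + 2 + 0 − 24 − 0)/2 = 6/2 = 3.
(Structurally: 2 ring(s) + 1 π bond(s) = 3.)

3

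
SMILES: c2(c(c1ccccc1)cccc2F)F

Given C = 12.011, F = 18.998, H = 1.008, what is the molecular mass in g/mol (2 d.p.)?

190.19

Molecular formula: C12H8F2.
M = 12×12.011 + 2×18.998 + 8×1.008 = 190.19 g/mol.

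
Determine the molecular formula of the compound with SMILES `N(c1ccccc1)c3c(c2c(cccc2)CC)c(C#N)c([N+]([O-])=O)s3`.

C19H15N3O2S

Heavy atoms from the SMILES: 19 C, 3 N, 2 O, 1 S.
Implicit hydrogens by atom environment:
  9 × C (aromatic): 1 H each → 9
  7 × C (aromatic): no H
  1 × C: 3 H
  1 × C: 2 H
  1 × C: no H
  1 × N: 1 H
  1 × N (charge +1): no H
  1 × N: no H
  1 × O: no H
  1 × O (charge -1): no H
  1 × S (aromatic): no H
  Total hydrogens = 15.
Molecular formula: C19H15N3O2S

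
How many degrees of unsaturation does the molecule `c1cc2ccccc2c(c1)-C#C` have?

Molecular formula from the SMILES: C12H8.
DoU = (2C + 2 + N − H − X)/2 = (2·12 + 2 + 0 − 8 − 0)/2 = 18/2 = 9.
(Structurally: 2 ring(s) + 7 π bond(s) = 9.)

9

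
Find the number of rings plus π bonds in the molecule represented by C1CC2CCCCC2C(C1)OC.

2

Molecular formula from the SMILES: C11H20O.
DoU = (2C + 2 + N − H − X)/2 = (2·11 + 2 + 0 − 20 − 0)/2 = 4/2 = 2.
(Structurally: 2 ring(s) + 0 π bond(s) = 2.)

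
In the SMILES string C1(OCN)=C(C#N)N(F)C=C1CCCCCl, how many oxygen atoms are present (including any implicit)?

The symbol for oxygen appears 1 time in the SMILES.

1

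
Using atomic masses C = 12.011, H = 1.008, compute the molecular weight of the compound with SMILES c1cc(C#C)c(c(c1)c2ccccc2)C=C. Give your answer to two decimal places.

204.27

Molecular formula: C16H12.
M = 16×12.011 + 12×1.008 = 204.27 g/mol.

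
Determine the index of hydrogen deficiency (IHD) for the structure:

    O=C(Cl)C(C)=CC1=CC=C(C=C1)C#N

Molecular formula from the SMILES: C11H8ClNO.
DoU = (2C + 2 + N − H − X)/2 = (2·11 + 2 + 1 − 8 − 1)/2 = 16/2 = 8.
(Structurally: 1 ring(s) + 7 π bond(s) = 8.)

8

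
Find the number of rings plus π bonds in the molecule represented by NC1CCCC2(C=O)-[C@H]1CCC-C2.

Molecular formula from the SMILES: C11H19NO.
DoU = (2C + 2 + N − H − X)/2 = (2·11 + 2 + 1 − 19 − 0)/2 = 6/2 = 3.
(Structurally: 2 ring(s) + 1 π bond(s) = 3.)

3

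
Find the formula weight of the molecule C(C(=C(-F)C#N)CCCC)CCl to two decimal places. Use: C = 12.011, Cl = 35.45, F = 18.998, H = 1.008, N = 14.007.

Molecular formula: C9H13ClFN.
M = 9×12.011 + 1×35.45 + 1×18.998 + 13×1.008 + 1×14.007 = 189.66 g/mol.

189.66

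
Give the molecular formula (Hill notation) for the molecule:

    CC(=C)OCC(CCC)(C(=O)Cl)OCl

Heavy atoms from the SMILES: 9 C, 2 Cl, 3 O.
Implicit hydrogens by atom environment:
  4 × C: 2 H each → 8
  3 × C: no H
  3 × O: no H
  2 × C: 3 H each → 6
  2 × Cl: no H
  Total hydrogens = 14.
Molecular formula: C9H14Cl2O3

C9H14Cl2O3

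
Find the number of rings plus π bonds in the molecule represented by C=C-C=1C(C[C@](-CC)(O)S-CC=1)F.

Molecular formula from the SMILES: C10H15FOS.
DoU = (2C + 2 + N − H − X)/2 = (2·10 + 2 + 0 − 15 − 1)/2 = 6/2 = 3.
(Structurally: 1 ring(s) + 2 π bond(s) = 3.)

3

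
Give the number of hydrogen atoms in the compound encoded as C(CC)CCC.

14

Hydrogens are implicit in SMILES; fill each atom to its normal valence:
  4 × C: 2 H each → 8
  2 × C: 3 H each → 6
  Total hydrogens = 14.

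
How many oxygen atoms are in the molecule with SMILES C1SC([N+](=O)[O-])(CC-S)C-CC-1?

The symbol for oxygen appears 2 times in the SMILES.

2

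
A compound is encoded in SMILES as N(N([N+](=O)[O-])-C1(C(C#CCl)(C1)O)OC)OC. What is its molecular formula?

C7H10ClN3O5

Heavy atoms from the SMILES: 7 C, 1 Cl, 3 N, 5 O.
Implicit hydrogens by atom environment:
  4 × C: no H
  3 × O: no H
  2 × C: 3 H each → 6
  1 × C: 2 H
  1 × Cl: no H
  1 × N: 1 H
  1 × N: no H
  1 × N (charge +1): no H
  1 × O: 1 H
  1 × O (charge -1): no H
  Total hydrogens = 10.
Molecular formula: C7H10ClN3O5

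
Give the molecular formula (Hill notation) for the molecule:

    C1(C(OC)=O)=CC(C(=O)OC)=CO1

C8H8O5

Heavy atoms from the SMILES: 8 C, 5 O.
Implicit hydrogens by atom environment:
  4 × O: no H
  2 × C: 3 H each → 6
  2 × C (aromatic): 1 H each → 2
  2 × C (aromatic): no H
  2 × C: no H
  1 × O (aromatic): no H
  Total hydrogens = 8.
Molecular formula: C8H8O5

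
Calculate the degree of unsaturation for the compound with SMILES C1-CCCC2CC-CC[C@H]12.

Molecular formula from the SMILES: C10H18.
DoU = (2C + 2 + N − H − X)/2 = (2·10 + 2 + 0 − 18 − 0)/2 = 4/2 = 2.
(Structurally: 2 ring(s) + 0 π bond(s) = 2.)

2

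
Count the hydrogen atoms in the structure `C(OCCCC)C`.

14

Hydrogens are implicit in SMILES; fill each atom to its normal valence:
  4 × C: 2 H each → 8
  2 × C: 3 H each → 6
  1 × O: no H
  Total hydrogens = 14.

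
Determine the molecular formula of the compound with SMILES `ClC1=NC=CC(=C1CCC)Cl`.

Heavy atoms from the SMILES: 8 C, 2 Cl, 1 N.
Implicit hydrogens by atom environment:
  3 × C (aromatic): no H
  2 × C: 2 H each → 4
  2 × C (aromatic): 1 H each → 2
  2 × Cl: no H
  1 × C: 3 H
  1 × N (aromatic): no H
  Total hydrogens = 9.
Molecular formula: C8H9Cl2N

C8H9Cl2N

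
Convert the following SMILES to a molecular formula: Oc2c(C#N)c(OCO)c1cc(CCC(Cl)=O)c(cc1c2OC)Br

Heavy atoms from the SMILES: 1 Br, 16 C, 1 Cl, 1 N, 5 O.
Implicit hydrogens by atom environment:
  8 × C (aromatic): no H
  3 × C: 2 H each → 6
  3 × O: no H
  2 × C (aromatic): 1 H each → 2
  2 × C: no H
  2 × O: 1 H each → 2
  1 × Br: no H
  1 × C: 3 H
  1 × Cl: no H
  1 × N: no H
  Total hydrogens = 13.
Molecular formula: C16H13BrClNO5

C16H13BrClNO5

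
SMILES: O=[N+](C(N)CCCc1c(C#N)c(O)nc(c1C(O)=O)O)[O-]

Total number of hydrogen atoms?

Hydrogens are implicit in SMILES; fill each atom to its normal valence:
  5 × C (aromatic): no H
  3 × C: 2 H each → 6
  3 × O: 1 H each → 3
  2 × C: no H
  2 × O: no H
  1 × C: 1 H
  1 × N: 2 H
  1 × N (aromatic): no H
  1 × N (charge +1): no H
  1 × N: no H
  1 × O (charge -1): no H
  Total hydrogens = 12.

12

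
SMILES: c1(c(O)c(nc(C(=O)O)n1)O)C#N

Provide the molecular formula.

Heavy atoms from the SMILES: 6 C, 3 N, 4 O.
Implicit hydrogens by atom environment:
  4 × C (aromatic): no H
  3 × O: 1 H each → 3
  2 × C: no H
  2 × N (aromatic): no H
  1 × N: no H
  1 × O: no H
  Total hydrogens = 3.
Molecular formula: C6H3N3O4

C6H3N3O4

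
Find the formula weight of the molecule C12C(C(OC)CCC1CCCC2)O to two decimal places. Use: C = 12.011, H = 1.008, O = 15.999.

Molecular formula: C11H20O2.
M = 11×12.011 + 20×1.008 + 2×15.999 = 184.28 g/mol.

184.28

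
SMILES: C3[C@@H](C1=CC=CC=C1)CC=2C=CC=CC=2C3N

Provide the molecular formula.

Heavy atoms from the SMILES: 16 C, 1 N.
Implicit hydrogens by atom environment:
  9 × C (aromatic): 1 H each → 9
  3 × C (aromatic): no H
  2 × C: 2 H each → 4
  2 × C: 1 H each → 2
  1 × N: 2 H
  Total hydrogens = 17.
Molecular formula: C16H17N

C16H17N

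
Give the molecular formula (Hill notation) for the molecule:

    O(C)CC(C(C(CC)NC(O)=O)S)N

C8H18N2O3S

Heavy atoms from the SMILES: 8 C, 2 N, 3 O, 1 S.
Implicit hydrogens by atom environment:
  3 × C: 1 H each → 3
  2 × C: 3 H each → 6
  2 × C: 2 H each → 4
  2 × O: no H
  1 × C: no H
  1 × N: 2 H
  1 × N: 1 H
  1 × O: 1 H
  1 × S: 1 H
  Total hydrogens = 18.
Molecular formula: C8H18N2O3S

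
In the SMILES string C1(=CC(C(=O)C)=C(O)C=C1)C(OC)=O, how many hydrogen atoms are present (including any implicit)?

Hydrogens are implicit in SMILES; fill each atom to its normal valence:
  3 × C (aromatic): 1 H each → 3
  3 × C (aromatic): no H
  3 × O: no H
  2 × C: 3 H each → 6
  2 × C: no H
  1 × O: 1 H
  Total hydrogens = 10.

10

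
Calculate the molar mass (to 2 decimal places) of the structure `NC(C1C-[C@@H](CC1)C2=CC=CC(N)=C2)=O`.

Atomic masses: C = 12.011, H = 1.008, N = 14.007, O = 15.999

Molecular formula: C12H16N2O.
M = 12×12.011 + 16×1.008 + 2×14.007 + 1×15.999 = 204.27 g/mol.

204.27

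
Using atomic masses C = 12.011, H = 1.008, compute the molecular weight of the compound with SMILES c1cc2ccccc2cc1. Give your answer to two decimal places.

128.17

Molecular formula: C10H8.
M = 10×12.011 + 8×1.008 = 128.17 g/mol.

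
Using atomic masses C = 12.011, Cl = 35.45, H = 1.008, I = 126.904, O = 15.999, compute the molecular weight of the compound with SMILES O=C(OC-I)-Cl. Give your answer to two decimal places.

220.39

Molecular formula: C2H2ClIO2.
M = 2×12.011 + 1×35.45 + 2×1.008 + 1×126.904 + 2×15.999 = 220.39 g/mol.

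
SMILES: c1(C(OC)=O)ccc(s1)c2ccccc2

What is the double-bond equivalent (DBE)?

8

Molecular formula from the SMILES: C12H10O2S.
DoU = (2C + 2 + N − H − X)/2 = (2·12 + 2 + 0 − 10 − 0)/2 = 16/2 = 8.
(Structurally: 2 ring(s) + 6 π bond(s) = 8.)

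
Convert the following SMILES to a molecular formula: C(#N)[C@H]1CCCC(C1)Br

C7H10BrN

Heavy atoms from the SMILES: 1 Br, 7 C, 1 N.
Implicit hydrogens by atom environment:
  4 × C: 2 H each → 8
  2 × C: 1 H each → 2
  1 × Br: no H
  1 × C: no H
  1 × N: no H
  Total hydrogens = 10.
Molecular formula: C7H10BrN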